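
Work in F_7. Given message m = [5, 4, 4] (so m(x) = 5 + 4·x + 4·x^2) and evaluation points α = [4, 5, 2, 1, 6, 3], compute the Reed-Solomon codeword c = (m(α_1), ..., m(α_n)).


c = [1, 6, 1, 6, 5, 4]

Message polynomial: m(x) = 5 + 4·x + 4·x^2 (mod 7).
For each evaluation point α_i, compute m(α_i) mod 7:
  α_1 = 4: Horner steps 4 → 6 → 1, so m(4) = 1.
  α_2 = 5: Horner steps 4 → 3 → 6, so m(5) = 6.
  α_3 = 2: Horner steps 4 → 5 → 1, so m(2) = 1.
  α_4 = 1: Horner steps 4 → 1 → 6, so m(1) = 6.
  α_5 = 6: Horner steps 4 → 0 → 5, so m(6) = 5.
  α_6 = 3: Horner steps 4 → 2 → 4, so m(3) = 4.
Codeword c = [1, 6, 1, 6, 5, 4] ∈ F_7^6.


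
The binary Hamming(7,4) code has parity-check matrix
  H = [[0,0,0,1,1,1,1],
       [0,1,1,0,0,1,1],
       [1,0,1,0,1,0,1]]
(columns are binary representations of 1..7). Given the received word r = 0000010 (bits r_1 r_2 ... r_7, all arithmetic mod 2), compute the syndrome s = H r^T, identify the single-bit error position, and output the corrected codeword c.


s = (1, 1, 0)^T, error position = 6, corrected codeword c = 0000000

Compute s = H r^T mod 2 one row at a time:
  s_1 = 0 + 0 + 1 + 0 = 1 ≡ 1 (mod 2).
  s_2 = 0 + 0 + 1 + 0 = 1 ≡ 1 (mod 2).
  s_3 = 0 + 0 + 0 + 0 = 0 ≡ 0 (mod 2).
s = (1, 1, 0)^T — this equals column 6 of H (binary 110), so error is at position 6.
Correct: flip bit 6 of r = 0000010 to get c = 0000000.


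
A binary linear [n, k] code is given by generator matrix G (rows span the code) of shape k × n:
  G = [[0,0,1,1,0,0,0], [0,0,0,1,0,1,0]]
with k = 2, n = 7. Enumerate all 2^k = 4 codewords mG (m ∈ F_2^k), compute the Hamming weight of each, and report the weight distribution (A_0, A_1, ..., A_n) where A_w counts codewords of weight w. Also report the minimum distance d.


Weight distribution: A_0 = 1, A_2 = 3. Minimum distance d = 2.

Enumerate all 2^2 = 4 messages m ∈ F_2^2.
For each, compute codeword c = mG in F_2^7, then tally its weight.
  m = 00 → c = 0000000, weight = 0.
  m = 10 → c = 0011000, weight = 2.
  m = 01 → c = 0001010, weight = 2.
  m = 11 → c = 0010010, weight = 2.
Tally weights:
  weight 0: 1 codewords.
  weight 2: 3 codewords.
Minimum distance d = smallest w > 0 with A_w > 0 = 2.
Sanity: Σ A_w = 4 = 2^2 = 4 ✓.


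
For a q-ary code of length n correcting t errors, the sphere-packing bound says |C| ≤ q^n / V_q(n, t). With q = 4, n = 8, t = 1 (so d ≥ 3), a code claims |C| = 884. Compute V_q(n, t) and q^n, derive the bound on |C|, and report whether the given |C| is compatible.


V_q(n, t) = 25, q^n = 65536, Hamming bound = 2621, |C| = 884 ≤ bound (satisfied).

Step 1: Compute V_q(n, t) = Σ_{j=0}^1 C(n, j) (q−1)^j.
  j = 0: C(8,0)·(3)^0 = 1·1 = 1.
  j = 1: C(8,1)·(3)^1 = 8·3 = 24.
  V_q(n, t) = 1 + 24 = 25.
Step 2: q^n = 4^8 = 65536.
Step 3: Hamming bound ⌊q^n / V_q(n,t)⌋ = ⌊65536/25⌋ = 2621.
Step 4: Compare |C| = 884 to 2621: satisfied.
The claimed |C| lies below the Hamming bound.


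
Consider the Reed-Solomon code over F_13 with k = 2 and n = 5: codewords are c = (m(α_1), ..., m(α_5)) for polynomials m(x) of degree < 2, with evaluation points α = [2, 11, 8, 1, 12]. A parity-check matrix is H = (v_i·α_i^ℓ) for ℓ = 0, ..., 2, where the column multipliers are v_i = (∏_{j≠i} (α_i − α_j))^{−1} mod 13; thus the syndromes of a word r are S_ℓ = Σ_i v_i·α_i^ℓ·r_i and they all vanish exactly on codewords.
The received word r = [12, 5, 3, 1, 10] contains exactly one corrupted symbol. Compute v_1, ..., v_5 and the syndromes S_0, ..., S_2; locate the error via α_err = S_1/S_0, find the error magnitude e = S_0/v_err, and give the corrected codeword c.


S = (11, 11, 11), error at position 4, error magnitude e = 7, c = [12, 5, 3, 7, 10].

Step 1: column multipliers v_i = (∏_{j≠i}(α_i − α_j))^{−1} mod 13.
  i = 1 (α = 2): (2−11)(2−8)(2−1)(2−12) = (−9)·(−6)·1·(−10) = −540 ≡ 6, so v_1 = 6^{−1} = 11 (mod 13).
  i = 2 (α = 11): (11−2)(11−8)(11−1)(11−12) = 9·3·10·(−1) = −270 ≡ 3, so v_2 = 3^{−1} = 9 (mod 13).
  i = 3 (α = 8): (8−2)(8−11)(8−1)(8−12) = 6·(−3)·7·(−4) = 504 ≡ 10, so v_3 = 10^{−1} = 4 (mod 13).
  i = 4 (α = 1): (1−2)(1−11)(1−8)(1−12) = (−1)·(−10)·(−7)·(−11) = 770 ≡ 3, so v_4 = 3^{−1} = 9 (mod 13).
  i = 5 (α = 12): (12−2)(12−11)(12−8)(12−1) = 10·1·4·11 = 440 ≡ 11, so v_5 = 11^{−1} = 6 (mod 13).
  v = [11, 9, 4, 9, 6].
Step 2: syndromes of r = [12, 5, 3, 1, 10] (all sums mod 13).
  S_0 = Σ v_i r_i = 11·12 + 9·5 + 4·3 + 9·1 + 6·10 = 258 ≡ 11.
  S_1 = Σ v_i α_i r_i = 11·2·12 + 9·11·5 + 4·8·3 + 9·1·1 + 6·12·10 = 1584 ≡ 11.
  α_i^2 mod 13 = [4, 4, 12, 1, 1].
  S_2 = Σ v_i α_i^2 r_i = 11·4·12 + 9·4·5 + 4·12·3 + 9·1·1 + 6·1·10 = 921 ≡ 11.
  S = (11, 11, 11) ≠ 0, so r is not a codeword (an error is present).
Step 3: locate the error. For a single error e at position i, S_ℓ = v_i·e·α_i^ℓ, so α_err = S_1/S_0.
  S_0^{−1} = 11^{−1} = 6 (mod 13), so α_err = 11·6 = 66 ≡ 1 = α_4. Error position i = 4.
  Consistency check: S_2/S_1 = 11·6 = 66 ≡ 1 = α_err ✓ (single-error assumption holds).
Step 4: error magnitude e = S_0/v_4 = S_0·∏_{j≠4}(α_4 − α_j) = 11·3 = 33 ≡ 7 (mod 13).
Step 5: correct position 4: c_4 = r_4 − e = 1 − 7 ≡ 7 (mod 13). Hence c = [12, 5, 3, 7, 10].
  Check: interpolating c through the α_i gives m(x) = 2 + 5·x (degree < 2) with m(α_i) = c_i for every i, so c is indeed a codeword.


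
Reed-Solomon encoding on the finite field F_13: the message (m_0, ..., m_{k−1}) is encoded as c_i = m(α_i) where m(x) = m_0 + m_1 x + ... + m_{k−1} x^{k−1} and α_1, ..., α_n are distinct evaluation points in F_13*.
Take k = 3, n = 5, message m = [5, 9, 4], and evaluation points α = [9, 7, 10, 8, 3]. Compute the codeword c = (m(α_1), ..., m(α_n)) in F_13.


c = [7, 4, 1, 8, 3]

Message polynomial: m(x) = 5 + 9·x + 4·x^2 (mod 13).
For each evaluation point α_i, compute m(α_i) mod 13:
  α_1 = 9: Horner steps 4 → 6 → 7, so m(9) = 7.
  α_2 = 7: Horner steps 4 → 11 → 4, so m(7) = 4.
  α_3 = 10: Horner steps 4 → 10 → 1, so m(10) = 1.
  α_4 = 8: Horner steps 4 → 2 → 8, so m(8) = 8.
  α_5 = 3: Horner steps 4 → 8 → 3, so m(3) = 3.
Codeword c = [7, 4, 1, 8, 3] ∈ F_13^5.


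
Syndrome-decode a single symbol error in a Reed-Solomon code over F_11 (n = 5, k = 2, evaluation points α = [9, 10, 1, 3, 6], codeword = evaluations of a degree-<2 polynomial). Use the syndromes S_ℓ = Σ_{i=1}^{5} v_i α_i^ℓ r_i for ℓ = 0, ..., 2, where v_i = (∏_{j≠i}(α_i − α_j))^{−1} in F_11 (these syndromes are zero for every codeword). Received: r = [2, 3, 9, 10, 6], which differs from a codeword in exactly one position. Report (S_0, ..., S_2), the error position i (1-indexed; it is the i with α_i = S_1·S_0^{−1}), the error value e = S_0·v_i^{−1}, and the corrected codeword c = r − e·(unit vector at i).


S = (5, 6, 5), error at position 2, error magnitude e = 6, c = [2, 8, 9, 10, 6].

Step 1: column multipliers v_i = (∏_{j≠i}(α_i − α_j))^{−1} mod 11.
  i = 1 (α = 9): (9−10)(9−1)(9−3)(9−6) = (−1)·8·6·3 = −144 ≡ 10, so v_1 = 10^{−1} = 10 (mod 11).
  i = 2 (α = 10): (10−9)(10−1)(10−3)(10−6) = 1·9·7·4 = 252 ≡ 10, so v_2 = 10^{−1} = 10 (mod 11).
  i = 3 (α = 1): (1−9)(1−10)(1−3)(1−6) = (−8)·(−9)·(−2)·(−5) = 720 ≡ 5, so v_3 = 5^{−1} = 9 (mod 11).
  i = 4 (α = 3): (3−9)(3−10)(3−1)(3−6) = (−6)·(−7)·2·(−3) = −252 ≡ 1, so v_4 = 1^{−1} = 1 (mod 11).
  i = 5 (α = 6): (6−9)(6−10)(6−1)(6−3) = (−3)·(−4)·5·3 = 180 ≡ 4, so v_5 = 4^{−1} = 3 (mod 11).
  v = [10, 10, 9, 1, 3].
Step 2: syndromes of r = [2, 3, 9, 10, 6] (all sums mod 11).
  S_0 = Σ v_i r_i = 10·2 + 10·3 + 9·9 + 1·10 + 3·6 = 159 ≡ 5.
  S_1 = Σ v_i α_i r_i = 10·9·2 + 10·10·3 + 9·1·9 + 1·3·10 + 3·6·6 = 699 ≡ 6.
  α_i^2 mod 11 = [4, 1, 1, 9, 3].
  S_2 = Σ v_i α_i^2 r_i = 10·4·2 + 10·1·3 + 9·1·9 + 1·9·10 + 3·3·6 = 335 ≡ 5.
  S = (5, 6, 5) ≠ 0, so r is not a codeword (an error is present).
Step 3: locate the error. For a single error e at position i, S_ℓ = v_i·e·α_i^ℓ, so α_err = S_1/S_0.
  S_0^{−1} = 5^{−1} = 9 (mod 11), so α_err = 6·9 = 54 ≡ 10 = α_2. Error position i = 2.
  Consistency check: S_2/S_1 = 5·2 = 10 ≡ 10 = α_err ✓ (single-error assumption holds).
Step 4: error magnitude e = S_0/v_2 = S_0·∏_{j≠2}(α_2 − α_j) = 5·10 = 50 ≡ 6 (mod 11).
Step 5: correct position 2: c_2 = r_2 − e = 3 − 6 ≡ 8 (mod 11). Hence c = [2, 8, 9, 10, 6].
  Check: interpolating c through the α_i gives m(x) = 3 + 6·x (degree < 2) with m(α_i) = c_i for every i, so c is indeed a codeword.


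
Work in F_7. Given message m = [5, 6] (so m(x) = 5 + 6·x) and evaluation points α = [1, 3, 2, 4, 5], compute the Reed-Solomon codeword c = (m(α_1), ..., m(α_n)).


c = [4, 2, 3, 1, 0]

Message polynomial: m(x) = 5 + 6·x (mod 7).
For each evaluation point α_i, compute m(α_i) mod 7:
  α_1 = 1: Horner steps 6 → 4, so m(1) = 4.
  α_2 = 3: Horner steps 6 → 2, so m(3) = 2.
  α_3 = 2: Horner steps 6 → 3, so m(2) = 3.
  α_4 = 4: Horner steps 6 → 1, so m(4) = 1.
  α_5 = 5: Horner steps 6 → 0, so m(5) = 0.
Codeword c = [4, 2, 3, 1, 0] ∈ F_7^5.


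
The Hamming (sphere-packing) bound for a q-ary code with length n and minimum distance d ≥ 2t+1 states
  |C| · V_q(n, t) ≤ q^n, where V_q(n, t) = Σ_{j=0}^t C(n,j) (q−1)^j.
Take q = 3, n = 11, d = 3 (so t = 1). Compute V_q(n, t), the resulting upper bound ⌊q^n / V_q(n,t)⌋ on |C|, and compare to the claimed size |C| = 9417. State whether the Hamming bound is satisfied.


V_q(n, t) = 23, q^n = 177147, Hamming bound = 7702, |C| = 9417 > bound (violated).

Step 1: Compute V_q(n, t) = Σ_{j=0}^1 C(n, j) (q−1)^j.
  j = 0: C(11,0)·(2)^0 = 1·1 = 1.
  j = 1: C(11,1)·(2)^1 = 11·2 = 22.
  V_q(n, t) = 1 + 22 = 23.
Step 2: q^n = 3^11 = 177147.
Step 3: Hamming bound ⌊q^n / V_q(n,t)⌋ = ⌊177147/23⌋ = 7702.
Step 4: Compare |C| = 9417 to 7702: violated.
The claimed |C| lies above the Hamming bound, so no 3-ary code of length 11 with d ≥ 3 can have 9417 codewords.


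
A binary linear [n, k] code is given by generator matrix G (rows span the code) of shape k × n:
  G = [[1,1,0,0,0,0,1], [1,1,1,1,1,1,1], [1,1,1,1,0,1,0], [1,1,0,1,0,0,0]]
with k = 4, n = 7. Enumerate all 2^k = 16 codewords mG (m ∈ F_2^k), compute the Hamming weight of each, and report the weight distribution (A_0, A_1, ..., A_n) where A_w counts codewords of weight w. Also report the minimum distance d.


Weight distribution: A_0 = 1, A_2 = 4, A_3 = 3, A_4 = 3, A_5 = 4, A_7 = 1. Minimum distance d = 2.

Enumerate all 2^4 = 16 messages m ∈ F_2^4.
For each, compute codeword c = mG in F_2^7, then tally its weight.
  m = 0000 → c = 0000000, weight = 0.
  m = 1000 → c = 1100001, weight = 3.
  m = 0100 → c = 1111111, weight = 7.
  m = 1100 → c = 0011110, weight = 4.
  m = 0010 → c = 1111010, weight = 5.
  m = 1010 → c = 0011011, weight = 4.
  m = 0110 → c = 0000101, weight = 2.
  m = 1110 → c = 1100100, weight = 3.
  m = 0001 → c = 1101000, weight = 3.
  m = 1001 → c = 0001001, weight = 2.
  m = 0101 → c = 0010111, weight = 4.
  m = 1101 → c = 1110110, weight = 5.
  m = 0011 → c = 0010010, weight = 2.
  m = 1011 → c = 1110011, weight = 5.
  m = 0111 → c = 1101101, weight = 5.
  m = 1111 → c = 0001100, weight = 2.
Tally weights:
  weight 0: 1 codewords.
  weight 2: 4 codewords.
  weight 3: 3 codewords.
  weight 4: 3 codewords.
  weight 5: 4 codewords.
  weight 7: 1 codewords.
Minimum distance d = smallest w > 0 with A_w > 0 = 2.
Sanity: Σ A_w = 16 = 2^4 = 16 ✓.


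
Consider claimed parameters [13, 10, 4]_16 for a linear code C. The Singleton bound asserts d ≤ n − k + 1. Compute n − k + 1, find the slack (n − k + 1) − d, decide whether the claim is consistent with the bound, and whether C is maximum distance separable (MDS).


Singleton RHS = n − k + 1 = 4, slack = 0, bound satisfied, MDS.

Singleton bound: d ≤ n − k + 1.
Here n = 13, k = 10, so n − k + 1 = 4.
Given d = 4, check d ≤ 4: YES.
Slack = (n − k + 1) − d = 0.
The code is MDS (slack = 0).
Description: the claimed parameters are [13, 10, 4]_16; such a code would be MDS (meets Singleton bound).


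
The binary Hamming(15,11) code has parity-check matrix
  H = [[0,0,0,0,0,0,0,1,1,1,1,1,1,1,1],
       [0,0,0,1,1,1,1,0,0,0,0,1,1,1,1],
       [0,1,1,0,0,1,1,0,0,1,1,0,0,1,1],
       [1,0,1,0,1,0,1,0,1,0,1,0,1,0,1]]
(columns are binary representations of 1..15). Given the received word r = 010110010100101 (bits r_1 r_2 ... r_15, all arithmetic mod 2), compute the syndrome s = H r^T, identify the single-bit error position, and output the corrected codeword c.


s = (0, 0, 1, 1)^T, error position = 3, corrected codeword c = 011110010100101

Compute s = H r^T mod 2 one row at a time:
  s_1 = 1 + 0 + 1 + 0 + 0 + 1 + 0 + 1 = 4 ≡ 0 (mod 2).
  s_2 = 1 + 1 + 0 + 0 + 0 + 1 + 0 + 1 = 4 ≡ 0 (mod 2).
  s_3 = 1 + 0 + 0 + 0 + 1 + 0 + 0 + 1 = 3 ≡ 1 (mod 2).
  s_4 = 0 + 0 + 1 + 0 + 0 + 0 + 1 + 1 = 3 ≡ 1 (mod 2).
s = (0, 0, 1, 1)^T — this equals column 3 of H (binary 0011), so error is at position 3.
Correct: flip bit 3 of r = 010110010100101 to get c = 011110010100101.


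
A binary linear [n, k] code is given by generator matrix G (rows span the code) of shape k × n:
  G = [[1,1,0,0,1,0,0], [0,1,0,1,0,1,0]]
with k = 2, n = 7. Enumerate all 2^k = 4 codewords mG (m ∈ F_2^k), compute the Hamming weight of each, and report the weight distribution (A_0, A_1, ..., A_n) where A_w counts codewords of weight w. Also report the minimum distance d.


Weight distribution: A_0 = 1, A_3 = 2, A_4 = 1. Minimum distance d = 3.

Enumerate all 2^2 = 4 messages m ∈ F_2^2.
For each, compute codeword c = mG in F_2^7, then tally its weight.
  m = 00 → c = 0000000, weight = 0.
  m = 10 → c = 1100100, weight = 3.
  m = 01 → c = 0101010, weight = 3.
  m = 11 → c = 1001110, weight = 4.
Tally weights:
  weight 0: 1 codewords.
  weight 3: 2 codewords.
  weight 4: 1 codewords.
Minimum distance d = smallest w > 0 with A_w > 0 = 3.
Sanity: Σ A_w = 4 = 2^2 = 4 ✓.


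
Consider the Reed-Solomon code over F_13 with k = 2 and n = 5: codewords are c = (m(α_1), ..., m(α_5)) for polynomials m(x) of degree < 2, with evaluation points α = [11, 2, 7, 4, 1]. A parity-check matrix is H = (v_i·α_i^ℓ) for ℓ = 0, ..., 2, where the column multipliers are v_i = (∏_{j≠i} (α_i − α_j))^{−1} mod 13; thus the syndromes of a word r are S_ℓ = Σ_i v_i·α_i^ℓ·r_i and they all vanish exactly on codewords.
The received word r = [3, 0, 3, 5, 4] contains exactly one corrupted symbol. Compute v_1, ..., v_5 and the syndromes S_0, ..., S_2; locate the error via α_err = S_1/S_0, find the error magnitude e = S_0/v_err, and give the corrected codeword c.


S = (9, 11, 12), error at position 3, error magnitude e = 10, c = [3, 0, 6, 5, 4].

Step 1: column multipliers v_i = (∏_{j≠i}(α_i − α_j))^{−1} mod 13.
  i = 1 (α = 11): (11−2)(11−7)(11−4)(11−1) = 9·4·7·10 = 2520 ≡ 11, so v_1 = 11^{−1} = 6 (mod 13).
  i = 2 (α = 2): (2−11)(2−7)(2−4)(2−1) = (−9)·(−5)·(−2)·1 = −90 ≡ 1, so v_2 = 1^{−1} = 1 (mod 13).
  i = 3 (α = 7): (7−11)(7−2)(7−4)(7−1) = (−4)·5·3·6 = −360 ≡ 4, so v_3 = 4^{−1} = 10 (mod 13).
  i = 4 (α = 4): (4−11)(4−2)(4−7)(4−1) = (−7)·2·(−3)·3 = 126 ≡ 9, so v_4 = 9^{−1} = 3 (mod 13).
  i = 5 (α = 1): (1−11)(1−2)(1−7)(1−4) = (−10)·(−1)·(−6)·(−3) = 180 ≡ 11, so v_5 = 11^{−1} = 6 (mod 13).
  v = [6, 1, 10, 3, 6].
Step 2: syndromes of r = [3, 0, 3, 5, 4] (all sums mod 13).
  S_0 = Σ v_i r_i = 6·3 + 1·0 + 10·3 + 3·5 + 6·4 = 87 ≡ 9.
  S_1 = Σ v_i α_i r_i = 6·11·3 + 1·2·0 + 10·7·3 + 3·4·5 + 6·1·4 = 492 ≡ 11.
  α_i^2 mod 13 = [4, 4, 10, 3, 1].
  S_2 = Σ v_i α_i^2 r_i = 6·4·3 + 1·4·0 + 10·10·3 + 3·3·5 + 6·1·4 = 441 ≡ 12.
  S = (9, 11, 12) ≠ 0, so r is not a codeword (an error is present).
Step 3: locate the error. For a single error e at position i, S_ℓ = v_i·e·α_i^ℓ, so α_err = S_1/S_0.
  S_0^{−1} = 9^{−1} = 3 (mod 13), so α_err = 11·3 = 33 ≡ 7 = α_3. Error position i = 3.
  Consistency check: S_2/S_1 = 12·6 = 72 ≡ 7 = α_err ✓ (single-error assumption holds).
Step 4: error magnitude e = S_0/v_3 = S_0·∏_{j≠3}(α_3 − α_j) = 9·4 = 36 ≡ 10 (mod 13).
Step 5: correct position 3: c_3 = r_3 − e = 3 − 10 ≡ 6 (mod 13). Hence c = [3, 0, 6, 5, 4].
  Check: interpolating c through the α_i gives m(x) = 8 + 9·x (degree < 2) with m(α_i) = c_i for every i, so c is indeed a codeword.


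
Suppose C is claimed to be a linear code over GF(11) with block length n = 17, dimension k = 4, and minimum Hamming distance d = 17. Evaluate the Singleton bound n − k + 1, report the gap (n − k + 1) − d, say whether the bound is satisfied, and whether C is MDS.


Singleton RHS = n − k + 1 = 14, slack = -3, bound violated (no such code; not MDS).

Singleton bound: d ≤ n − k + 1.
Here n = 17, k = 4, so n − k + 1 = 14.
Given d = 17, check d ≤ 14: NO.
Slack = (n − k + 1) − d = -3.
The slack is negative: d = 17 exceeds n − k + 1 = 14 by 3, so the Singleton bound is violated and no linear [17, 4, 17]_11 code can exist. In particular it is not MDS (MDS requires d = n − k + 1 exactly).
Description: the claimed parameters are [17, 4, 17]_11; such a code would be impossible (violates the Singleton bound).


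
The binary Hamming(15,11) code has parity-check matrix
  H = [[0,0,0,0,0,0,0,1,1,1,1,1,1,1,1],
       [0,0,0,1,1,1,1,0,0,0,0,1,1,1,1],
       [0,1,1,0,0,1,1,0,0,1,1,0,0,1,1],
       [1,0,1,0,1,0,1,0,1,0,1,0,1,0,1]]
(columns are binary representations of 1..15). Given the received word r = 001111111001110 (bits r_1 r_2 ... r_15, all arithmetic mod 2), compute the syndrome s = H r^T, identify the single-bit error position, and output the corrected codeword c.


s = (1, 1, 0, 1)^T, error position = 13, corrected codeword c = 001111111001010

Compute s = H r^T mod 2 one row at a time:
  s_1 = 1 + 1 + 0 + 0 + 1 + 1 + 1 + 0 = 5 ≡ 1 (mod 2).
  s_2 = 1 + 1 + 1 + 1 + 1 + 1 + 1 + 0 = 7 ≡ 1 (mod 2).
  s_3 = 0 + 1 + 1 + 1 + 0 + 0 + 1 + 0 = 4 ≡ 0 (mod 2).
  s_4 = 0 + 1 + 1 + 1 + 1 + 0 + 1 + 0 = 5 ≡ 1 (mod 2).
s = (1, 1, 0, 1)^T — this equals column 13 of H (binary 1101), so error is at position 13.
Correct: flip bit 13 of r = 001111111001110 to get c = 001111111001010.


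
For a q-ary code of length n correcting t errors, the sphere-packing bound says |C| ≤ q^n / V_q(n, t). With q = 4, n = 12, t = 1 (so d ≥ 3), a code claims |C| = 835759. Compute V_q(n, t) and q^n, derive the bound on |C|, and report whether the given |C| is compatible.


V_q(n, t) = 37, q^n = 16777216, Hamming bound = 453438, |C| = 835759 > bound (violated).

Step 1: Compute V_q(n, t) = Σ_{j=0}^1 C(n, j) (q−1)^j.
  j = 0: C(12,0)·(3)^0 = 1·1 = 1.
  j = 1: C(12,1)·(3)^1 = 12·3 = 36.
  V_q(n, t) = 1 + 36 = 37.
Step 2: q^n = 4^12 = 16777216.
Step 3: Hamming bound ⌊q^n / V_q(n,t)⌋ = ⌊16777216/37⌋ = 453438.
Step 4: Compare |C| = 835759 to 453438: violated.
The claimed |C| lies above the Hamming bound, so no 4-ary code of length 12 with d ≥ 3 can have 835759 codewords.


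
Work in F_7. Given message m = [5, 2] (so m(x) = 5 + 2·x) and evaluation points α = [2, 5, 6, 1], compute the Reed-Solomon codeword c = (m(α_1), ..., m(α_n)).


c = [2, 1, 3, 0]

Message polynomial: m(x) = 5 + 2·x (mod 7).
For each evaluation point α_i, compute m(α_i) mod 7:
  α_1 = 2: Horner steps 2 → 2, so m(2) = 2.
  α_2 = 5: Horner steps 2 → 1, so m(5) = 1.
  α_3 = 6: Horner steps 2 → 3, so m(6) = 3.
  α_4 = 1: Horner steps 2 → 0, so m(1) = 0.
Codeword c = [2, 1, 3, 0] ∈ F_7^4.


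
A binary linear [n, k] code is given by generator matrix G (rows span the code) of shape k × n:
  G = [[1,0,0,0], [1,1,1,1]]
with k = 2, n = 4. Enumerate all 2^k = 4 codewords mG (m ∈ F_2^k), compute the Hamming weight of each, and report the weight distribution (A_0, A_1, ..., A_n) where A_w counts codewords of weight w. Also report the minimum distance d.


Weight distribution: A_0 = 1, A_1 = 1, A_3 = 1, A_4 = 1. Minimum distance d = 1.

Enumerate all 2^2 = 4 messages m ∈ F_2^2.
For each, compute codeword c = mG in F_2^4, then tally its weight.
  m = 00 → c = 0000, weight = 0.
  m = 10 → c = 1000, weight = 1.
  m = 01 → c = 1111, weight = 4.
  m = 11 → c = 0111, weight = 3.
Tally weights:
  weight 0: 1 codewords.
  weight 1: 1 codewords.
  weight 3: 1 codewords.
  weight 4: 1 codewords.
Minimum distance d = smallest w > 0 with A_w > 0 = 1.
Sanity: Σ A_w = 4 = 2^2 = 4 ✓.


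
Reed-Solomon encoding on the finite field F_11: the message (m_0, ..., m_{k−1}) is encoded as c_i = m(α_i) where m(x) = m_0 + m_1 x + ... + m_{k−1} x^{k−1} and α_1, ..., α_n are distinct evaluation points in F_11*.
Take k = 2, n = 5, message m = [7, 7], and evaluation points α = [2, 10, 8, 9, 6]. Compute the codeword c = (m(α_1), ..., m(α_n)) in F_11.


c = [10, 0, 8, 4, 5]

Message polynomial: m(x) = 7 + 7·x (mod 11).
For each evaluation point α_i, compute m(α_i) mod 11:
  α_1 = 2: Horner steps 7 → 10, so m(2) = 10.
  α_2 = 10: Horner steps 7 → 0, so m(10) = 0.
  α_3 = 8: Horner steps 7 → 8, so m(8) = 8.
  α_4 = 9: Horner steps 7 → 4, so m(9) = 4.
  α_5 = 6: Horner steps 7 → 5, so m(6) = 5.
Codeword c = [10, 0, 8, 4, 5] ∈ F_11^5.


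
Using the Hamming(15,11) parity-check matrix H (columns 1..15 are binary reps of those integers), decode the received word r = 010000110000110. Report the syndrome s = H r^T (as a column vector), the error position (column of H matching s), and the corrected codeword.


s = (1, 1, 1, 0)^T, error position = 14, corrected codeword c = 010000110000100

Compute s = H r^T mod 2 one row at a time:
  s_1 = 1 + 0 + 0 + 0 + 0 + 1 + 1 + 0 = 3 ≡ 1 (mod 2).
  s_2 = 0 + 0 + 0 + 1 + 0 + 1 + 1 + 0 = 3 ≡ 1 (mod 2).
  s_3 = 1 + 0 + 0 + 1 + 0 + 0 + 1 + 0 = 3 ≡ 1 (mod 2).
  s_4 = 0 + 0 + 0 + 1 + 0 + 0 + 1 + 0 = 2 ≡ 0 (mod 2).
s = (1, 1, 1, 0)^T — this equals column 14 of H (binary 1110), so error is at position 14.
Correct: flip bit 14 of r = 010000110000110 to get c = 010000110000100.


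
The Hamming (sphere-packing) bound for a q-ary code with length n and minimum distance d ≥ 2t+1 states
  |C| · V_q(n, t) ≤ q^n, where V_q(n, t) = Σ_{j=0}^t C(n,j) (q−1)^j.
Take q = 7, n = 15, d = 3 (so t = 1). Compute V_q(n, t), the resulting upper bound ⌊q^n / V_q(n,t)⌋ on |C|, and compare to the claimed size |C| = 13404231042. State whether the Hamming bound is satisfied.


V_q(n, t) = 91, q^n = 4747561509943, Hamming bound = 52171005603, |C| = 13404231042 ≤ bound (satisfied).

Step 1: Compute V_q(n, t) = Σ_{j=0}^1 C(n, j) (q−1)^j.
  j = 0: C(15,0)·(6)^0 = 1·1 = 1.
  j = 1: C(15,1)·(6)^1 = 15·6 = 90.
  V_q(n, t) = 1 + 90 = 91.
Step 2: q^n = 7^15 = 4747561509943.
Step 3: Hamming bound ⌊q^n / V_q(n,t)⌋ = ⌊4747561509943/91⌋ = 52171005603.
Step 4: Compare |C| = 13404231042 to 52171005603: satisfied.
The claimed |C| lies below the Hamming bound.


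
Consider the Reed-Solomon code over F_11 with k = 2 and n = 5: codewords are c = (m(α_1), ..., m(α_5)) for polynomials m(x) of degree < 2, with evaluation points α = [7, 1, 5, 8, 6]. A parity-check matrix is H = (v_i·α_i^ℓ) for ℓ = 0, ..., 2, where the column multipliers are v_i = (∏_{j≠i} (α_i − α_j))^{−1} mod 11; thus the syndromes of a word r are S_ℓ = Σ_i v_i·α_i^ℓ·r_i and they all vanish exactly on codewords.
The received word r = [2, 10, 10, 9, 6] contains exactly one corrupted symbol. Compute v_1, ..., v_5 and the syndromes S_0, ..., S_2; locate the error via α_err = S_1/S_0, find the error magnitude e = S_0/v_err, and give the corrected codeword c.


S = (7, 7, 7), error at position 2, error magnitude e = 6, c = [2, 4, 10, 9, 6].

Step 1: column multipliers v_i = (∏_{j≠i}(α_i − α_j))^{−1} mod 11.
  i = 1 (α = 7): (7−1)(7−5)(7−8)(7−6) = 6·2·(−1)·1 = −12 ≡ 10, so v_1 = 10^{−1} = 10 (mod 11).
  i = 2 (α = 1): (1−7)(1−5)(1−8)(1−6) = (−6)·(−4)·(−7)·(−5) = 840 ≡ 4, so v_2 = 4^{−1} = 3 (mod 11).
  i = 3 (α = 5): (5−7)(5−1)(5−8)(5−6) = (−2)·4·(−3)·(−1) = −24 ≡ 9, so v_3 = 9^{−1} = 5 (mod 11).
  i = 4 (α = 8): (8−7)(8−1)(8−5)(8−6) = 1·7·3·2 = 42 ≡ 9, so v_4 = 9^{−1} = 5 (mod 11).
  i = 5 (α = 6): (6−7)(6−1)(6−5)(6−8) = (−1)·5·1·(−2) = 10 ≡ 10, so v_5 = 10^{−1} = 10 (mod 11).
  v = [10, 3, 5, 5, 10].
Step 2: syndromes of r = [2, 10, 10, 9, 6] (all sums mod 11).
  S_0 = Σ v_i r_i = 10·2 + 3·10 + 5·10 + 5·9 + 10·6 = 205 ≡ 7.
  S_1 = Σ v_i α_i r_i = 10·7·2 + 3·1·10 + 5·5·10 + 5·8·9 + 10·6·6 = 1140 ≡ 7.
  α_i^2 mod 11 = [5, 1, 3, 9, 3].
  S_2 = Σ v_i α_i^2 r_i = 10·5·2 + 3·1·10 + 5·3·10 + 5·9·9 + 10·3·6 = 865 ≡ 7.
  S = (7, 7, 7) ≠ 0, so r is not a codeword (an error is present).
Step 3: locate the error. For a single error e at position i, S_ℓ = v_i·e·α_i^ℓ, so α_err = S_1/S_0.
  S_0^{−1} = 7^{−1} = 8 (mod 11), so α_err = 7·8 = 56 ≡ 1 = α_2. Error position i = 2.
  Consistency check: S_2/S_1 = 7·8 = 56 ≡ 1 = α_err ✓ (single-error assumption holds).
Step 4: error magnitude e = S_0/v_2 = S_0·∏_{j≠2}(α_2 − α_j) = 7·4 = 28 ≡ 6 (mod 11).
Step 5: correct position 2: c_2 = r_2 − e = 10 − 6 ≡ 4 (mod 11). Hence c = [2, 4, 10, 9, 6].
  Check: interpolating c through the α_i gives m(x) = 8 + 7·x (degree < 2) with m(α_i) = c_i for every i, so c is indeed a codeword.


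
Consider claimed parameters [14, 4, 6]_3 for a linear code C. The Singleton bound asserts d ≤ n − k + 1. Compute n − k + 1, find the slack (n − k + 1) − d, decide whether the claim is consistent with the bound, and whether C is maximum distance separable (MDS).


Singleton RHS = n − k + 1 = 11, slack = 5, bound satisfied, not MDS.

Singleton bound: d ≤ n − k + 1.
Here n = 14, k = 4, so n − k + 1 = 11.
Given d = 6, check d ≤ 11: YES.
Slack = (n − k + 1) − d = 5.
The code is NOT MDS (slack = 5 > 0).
Description: the claimed parameters are [14, 4, 6]_3; such a code would be non-MDS.


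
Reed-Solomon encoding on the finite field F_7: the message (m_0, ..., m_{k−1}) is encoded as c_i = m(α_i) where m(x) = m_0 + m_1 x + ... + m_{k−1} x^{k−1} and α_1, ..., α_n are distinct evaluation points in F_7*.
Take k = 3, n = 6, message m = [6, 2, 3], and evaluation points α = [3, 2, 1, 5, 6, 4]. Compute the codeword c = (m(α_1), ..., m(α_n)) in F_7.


c = [4, 1, 4, 0, 0, 6]

Message polynomial: m(x) = 6 + 2·x + 3·x^2 (mod 7).
For each evaluation point α_i, compute m(α_i) mod 7:
  α_1 = 3: Horner steps 3 → 4 → 4, so m(3) = 4.
  α_2 = 2: Horner steps 3 → 1 → 1, so m(2) = 1.
  α_3 = 1: Horner steps 3 → 5 → 4, so m(1) = 4.
  α_4 = 5: Horner steps 3 → 3 → 0, so m(5) = 0.
  α_5 = 6: Horner steps 3 → 6 → 0, so m(6) = 0.
  α_6 = 4: Horner steps 3 → 0 → 6, so m(4) = 6.
Codeword c = [4, 1, 4, 0, 0, 6] ∈ F_7^6.


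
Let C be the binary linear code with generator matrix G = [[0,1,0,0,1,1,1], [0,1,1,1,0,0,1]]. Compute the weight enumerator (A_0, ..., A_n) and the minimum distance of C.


Weight distribution: A_0 = 1, A_4 = 3. Minimum distance d = 4.

Enumerate all 2^2 = 4 messages m ∈ F_2^2.
For each, compute codeword c = mG in F_2^7, then tally its weight.
  m = 00 → c = 0000000, weight = 0.
  m = 10 → c = 0100111, weight = 4.
  m = 01 → c = 0111001, weight = 4.
  m = 11 → c = 0011110, weight = 4.
Tally weights:
  weight 0: 1 codewords.
  weight 4: 3 codewords.
Minimum distance d = smallest w > 0 with A_w > 0 = 4.
Sanity: Σ A_w = 4 = 2^2 = 4 ✓.


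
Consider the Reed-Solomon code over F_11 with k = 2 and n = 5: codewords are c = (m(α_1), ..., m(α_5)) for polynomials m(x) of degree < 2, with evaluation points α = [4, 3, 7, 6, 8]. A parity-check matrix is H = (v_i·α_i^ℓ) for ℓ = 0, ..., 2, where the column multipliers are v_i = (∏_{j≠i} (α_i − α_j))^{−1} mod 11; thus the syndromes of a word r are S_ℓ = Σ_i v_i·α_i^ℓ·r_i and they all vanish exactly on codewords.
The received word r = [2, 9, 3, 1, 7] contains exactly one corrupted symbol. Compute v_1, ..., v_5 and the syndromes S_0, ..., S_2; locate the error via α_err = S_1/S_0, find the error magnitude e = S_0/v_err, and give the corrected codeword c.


S = (2, 1, 6), error at position 4, error magnitude e = 2, c = [2, 9, 3, 10, 7].

Step 1: column multipliers v_i = (∏_{j≠i}(α_i − α_j))^{−1} mod 11.
  i = 1 (α = 4): (4−3)(4−7)(4−6)(4−8) = 1·(−3)·(−2)·(−4) = −24 ≡ 9, so v_1 = 9^{−1} = 5 (mod 11).
  i = 2 (α = 3): (3−4)(3−7)(3−6)(3−8) = (−1)·(−4)·(−3)·(−5) = 60 ≡ 5, so v_2 = 5^{−1} = 9 (mod 11).
  i = 3 (α = 7): (7−4)(7−3)(7−6)(7−8) = 3·4·1·(−1) = −12 ≡ 10, so v_3 = 10^{−1} = 10 (mod 11).
  i = 4 (α = 6): (6−4)(6−3)(6−7)(6−8) = 2·3·(−1)·(−2) = 12 ≡ 1, so v_4 = 1^{−1} = 1 (mod 11).
  i = 5 (α = 8): (8−4)(8−3)(8−7)(8−6) = 4·5·1·2 = 40 ≡ 7, so v_5 = 7^{−1} = 8 (mod 11).
  v = [5, 9, 10, 1, 8].
Step 2: syndromes of r = [2, 9, 3, 1, 7] (all sums mod 11).
  S_0 = Σ v_i r_i = 5·2 + 9·9 + 10·3 + 1·1 + 8·7 = 178 ≡ 2.
  S_1 = Σ v_i α_i r_i = 5·4·2 + 9·3·9 + 10·7·3 + 1·6·1 + 8·8·7 = 947 ≡ 1.
  α_i^2 mod 11 = [5, 9, 5, 3, 9].
  S_2 = Σ v_i α_i^2 r_i = 5·5·2 + 9·9·9 + 10·5·3 + 1·3·1 + 8·9·7 = 1436 ≡ 6.
  S = (2, 1, 6) ≠ 0, so r is not a codeword (an error is present).
Step 3: locate the error. For a single error e at position i, S_ℓ = v_i·e·α_i^ℓ, so α_err = S_1/S_0.
  S_0^{−1} = 2^{−1} = 6 (mod 11), so α_err = 1·6 = 6 ≡ 6 = α_4. Error position i = 4.
  Consistency check: S_2/S_1 = 6·1 = 6 ≡ 6 = α_err ✓ (single-error assumption holds).
Step 4: error magnitude e = S_0/v_4 = S_0·∏_{j≠4}(α_4 − α_j) = 2·1 = 2 ≡ 2 (mod 11).
Step 5: correct position 4: c_4 = r_4 − e = 1 − 2 ≡ 10 (mod 11). Hence c = [2, 9, 3, 10, 7].
  Check: interpolating c through the α_i gives m(x) = 8 + 4·x (degree < 2) with m(α_i) = c_i for every i, so c is indeed a codeword.


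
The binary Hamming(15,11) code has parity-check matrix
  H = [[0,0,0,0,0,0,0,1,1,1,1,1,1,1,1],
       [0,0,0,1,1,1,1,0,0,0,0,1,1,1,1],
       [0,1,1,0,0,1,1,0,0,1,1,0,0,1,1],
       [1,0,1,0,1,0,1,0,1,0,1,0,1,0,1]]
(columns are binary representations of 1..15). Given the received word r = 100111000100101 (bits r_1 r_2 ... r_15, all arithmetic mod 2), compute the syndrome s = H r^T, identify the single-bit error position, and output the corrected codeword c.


s = (1, 1, 1, 0)^T, error position = 14, corrected codeword c = 100111000100111

Compute s = H r^T mod 2 one row at a time:
  s_1 = 0 + 0 + 1 + 0 + 0 + 1 + 0 + 1 = 3 ≡ 1 (mod 2).
  s_2 = 1 + 1 + 1 + 0 + 0 + 1 + 0 + 1 = 5 ≡ 1 (mod 2).
  s_3 = 0 + 0 + 1 + 0 + 1 + 0 + 0 + 1 = 3 ≡ 1 (mod 2).
  s_4 = 1 + 0 + 1 + 0 + 0 + 0 + 1 + 1 = 4 ≡ 0 (mod 2).
s = (1, 1, 1, 0)^T — this equals column 14 of H (binary 1110), so error is at position 14.
Correct: flip bit 14 of r = 100111000100101 to get c = 100111000100111.


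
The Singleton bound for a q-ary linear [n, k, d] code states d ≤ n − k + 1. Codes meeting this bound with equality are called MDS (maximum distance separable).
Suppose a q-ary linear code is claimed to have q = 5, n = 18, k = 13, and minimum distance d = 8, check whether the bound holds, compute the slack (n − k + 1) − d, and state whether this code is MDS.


Singleton RHS = n − k + 1 = 6, slack = -2, bound violated (no such code; not MDS).

Singleton bound: d ≤ n − k + 1.
Here n = 18, k = 13, so n − k + 1 = 6.
Given d = 8, check d ≤ 6: NO.
Slack = (n − k + 1) − d = -2.
The slack is negative: d = 8 exceeds n − k + 1 = 6 by 2, so the Singleton bound is violated and no linear [18, 13, 8]_5 code can exist. In particular it is not MDS (MDS requires d = n − k + 1 exactly).
Description: the claimed parameters are [18, 13, 8]_5; such a code would be impossible (violates the Singleton bound).


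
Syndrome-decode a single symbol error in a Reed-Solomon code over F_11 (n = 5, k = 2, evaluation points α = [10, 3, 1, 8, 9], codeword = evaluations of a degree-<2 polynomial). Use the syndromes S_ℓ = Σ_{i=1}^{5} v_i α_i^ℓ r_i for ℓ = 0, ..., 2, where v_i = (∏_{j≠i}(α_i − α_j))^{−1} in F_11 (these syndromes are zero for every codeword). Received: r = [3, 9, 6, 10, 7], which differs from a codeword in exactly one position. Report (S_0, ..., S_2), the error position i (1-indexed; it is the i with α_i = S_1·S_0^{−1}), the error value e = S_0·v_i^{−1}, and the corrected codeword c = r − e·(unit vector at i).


S = (8, 9, 6), error at position 4, error magnitude e = 10, c = [3, 9, 6, 0, 7].

Step 1: column multipliers v_i = (∏_{j≠i}(α_i − α_j))^{−1} mod 11.
  i = 1 (α = 10): (10−3)(10−1)(10−8)(10−9) = 7·9·2·1 = 126 ≡ 5, so v_1 = 5^{−1} = 9 (mod 11).
  i = 2 (α = 3): (3−10)(3−1)(3−8)(3−9) = (−7)·2·(−5)·(−6) = −420 ≡ 9, so v_2 = 9^{−1} = 5 (mod 11).
  i = 3 (α = 1): (1−10)(1−3)(1−8)(1−9) = (−9)·(−2)·(−7)·(−8) = 1008 ≡ 7, so v_3 = 7^{−1} = 8 (mod 11).
  i = 4 (α = 8): (8−10)(8−3)(8−1)(8−9) = (−2)·5·7·(−1) = 70 ≡ 4, so v_4 = 4^{−1} = 3 (mod 11).
  i = 5 (α = 9): (9−10)(9−3)(9−1)(9−8) = (−1)·6·8·1 = −48 ≡ 7, so v_5 = 7^{−1} = 8 (mod 11).
  v = [9, 5, 8, 3, 8].
Step 2: syndromes of r = [3, 9, 6, 10, 7] (all sums mod 11).
  S_0 = Σ v_i r_i = 9·3 + 5·9 + 8·6 + 3·10 + 8·7 = 206 ≡ 8.
  S_1 = Σ v_i α_i r_i = 9·10·3 + 5·3·9 + 8·1·6 + 3·8·10 + 8·9·7 = 1197 ≡ 9.
  α_i^2 mod 11 = [1, 9, 1, 9, 4].
  S_2 = Σ v_i α_i^2 r_i = 9·1·3 + 5·9·9 + 8·1·6 + 3·9·10 + 8·4·7 = 974 ≡ 6.
  S = (8, 9, 6) ≠ 0, so r is not a codeword (an error is present).
Step 3: locate the error. For a single error e at position i, S_ℓ = v_i·e·α_i^ℓ, so α_err = S_1/S_0.
  S_0^{−1} = 8^{−1} = 7 (mod 11), so α_err = 9·7 = 63 ≡ 8 = α_4. Error position i = 4.
  Consistency check: S_2/S_1 = 6·5 = 30 ≡ 8 = α_err ✓ (single-error assumption holds).
Step 4: error magnitude e = S_0/v_4 = S_0·∏_{j≠4}(α_4 − α_j) = 8·4 = 32 ≡ 10 (mod 11).
Step 5: correct position 4: c_4 = r_4 − e = 10 − 10 ≡ 0 (mod 11). Hence c = [3, 9, 6, 0, 7].
  Check: interpolating c through the α_i gives m(x) = 10 + 7·x (degree < 2) with m(α_i) = c_i for every i, so c is indeed a codeword.


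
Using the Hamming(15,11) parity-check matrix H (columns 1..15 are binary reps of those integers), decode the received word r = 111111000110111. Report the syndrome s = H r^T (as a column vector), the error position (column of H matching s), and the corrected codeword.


s = (1, 0, 1, 0)^T, error position = 10, corrected codeword c = 111111000010111

Compute s = H r^T mod 2 one row at a time:
  s_1 = 0 + 0 + 1 + 1 + 0 + 1 + 1 + 1 = 5 ≡ 1 (mod 2).
  s_2 = 1 + 1 + 1 + 0 + 0 + 1 + 1 + 1 = 6 ≡ 0 (mod 2).
  s_3 = 1 + 1 + 1 + 0 + 1 + 1 + 1 + 1 = 7 ≡ 1 (mod 2).
  s_4 = 1 + 1 + 1 + 0 + 0 + 1 + 1 + 1 = 6 ≡ 0 (mod 2).
s = (1, 0, 1, 0)^T — this equals column 10 of H (binary 1010), so error is at position 10.
Correct: flip bit 10 of r = 111111000110111 to get c = 111111000010111.


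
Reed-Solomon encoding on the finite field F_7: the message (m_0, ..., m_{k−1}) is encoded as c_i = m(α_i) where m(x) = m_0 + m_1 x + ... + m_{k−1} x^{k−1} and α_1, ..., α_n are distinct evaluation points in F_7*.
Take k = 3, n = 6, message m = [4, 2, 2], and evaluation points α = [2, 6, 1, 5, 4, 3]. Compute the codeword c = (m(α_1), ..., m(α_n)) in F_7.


c = [2, 4, 1, 1, 2, 0]

Message polynomial: m(x) = 4 + 2·x + 2·x^2 (mod 7).
For each evaluation point α_i, compute m(α_i) mod 7:
  α_1 = 2: Horner steps 2 → 6 → 2, so m(2) = 2.
  α_2 = 6: Horner steps 2 → 0 → 4, so m(6) = 4.
  α_3 = 1: Horner steps 2 → 4 → 1, so m(1) = 1.
  α_4 = 5: Horner steps 2 → 5 → 1, so m(5) = 1.
  α_5 = 4: Horner steps 2 → 3 → 2, so m(4) = 2.
  α_6 = 3: Horner steps 2 → 1 → 0, so m(3) = 0.
Codeword c = [2, 4, 1, 1, 2, 0] ∈ F_7^6.


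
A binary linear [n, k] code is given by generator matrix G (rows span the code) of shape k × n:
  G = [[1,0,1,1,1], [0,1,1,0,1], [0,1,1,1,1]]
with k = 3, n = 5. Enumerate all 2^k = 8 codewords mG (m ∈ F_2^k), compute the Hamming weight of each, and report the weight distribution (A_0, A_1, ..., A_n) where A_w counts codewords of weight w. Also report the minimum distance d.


Weight distribution: A_0 = 1, A_1 = 1, A_2 = 1, A_3 = 3, A_4 = 2. Minimum distance d = 1.

Enumerate all 2^3 = 8 messages m ∈ F_2^3.
For each, compute codeword c = mG in F_2^5, then tally its weight.
  m = 000 → c = 00000, weight = 0.
  m = 100 → c = 10111, weight = 4.
  m = 010 → c = 01101, weight = 3.
  m = 110 → c = 11010, weight = 3.
  m = 001 → c = 01111, weight = 4.
  m = 101 → c = 11000, weight = 2.
  m = 011 → c = 00010, weight = 1.
  m = 111 → c = 10101, weight = 3.
Tally weights:
  weight 0: 1 codewords.
  weight 1: 1 codewords.
  weight 2: 1 codewords.
  weight 3: 3 codewords.
  weight 4: 2 codewords.
Minimum distance d = smallest w > 0 with A_w > 0 = 1.
Sanity: Σ A_w = 8 = 2^3 = 8 ✓.


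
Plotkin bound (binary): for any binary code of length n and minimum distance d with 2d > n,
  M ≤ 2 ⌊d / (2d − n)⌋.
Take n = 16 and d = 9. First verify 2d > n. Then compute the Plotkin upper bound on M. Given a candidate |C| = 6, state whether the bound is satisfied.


Plotkin bound M ≤ 8; given |C| = 6 ≤ bound (satisfied).

Check applicability: 2d = 18, n = 16.
2d − n = 2 > 0, so Plotkin applies.
Compute d/(2d−n) = 9/2 ≈ 4.5000.
⌊d/(2d−n)⌋ = 4.
Plotkin bound: M ≤ 2·4 = 8.
Given |C| = 6, check: satisfied.
This |C| is below the Plotkin bound.


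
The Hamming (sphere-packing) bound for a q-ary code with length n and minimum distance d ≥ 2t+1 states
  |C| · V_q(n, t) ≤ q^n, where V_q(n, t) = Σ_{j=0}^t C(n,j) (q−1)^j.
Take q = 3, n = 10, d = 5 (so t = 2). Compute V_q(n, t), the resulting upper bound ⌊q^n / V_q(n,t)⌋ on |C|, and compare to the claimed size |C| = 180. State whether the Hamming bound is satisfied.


V_q(n, t) = 201, q^n = 59049, Hamming bound = 293, |C| = 180 ≤ bound (satisfied).

Step 1: Compute V_q(n, t) = Σ_{j=0}^2 C(n, j) (q−1)^j.
  j = 0: C(10,0)·(2)^0 = 1·1 = 1.
  j = 1: C(10,1)·(2)^1 = 10·2 = 20.
  j = 2: C(10,2)·(2)^2 = 45·4 = 180.
  V_q(n, t) = 1 + 20 + 180 = 201.
Step 2: q^n = 3^10 = 59049.
Step 3: Hamming bound ⌊q^n / V_q(n,t)⌋ = ⌊59049/201⌋ = 293.
Step 4: Compare |C| = 180 to 293: satisfied.
The claimed |C| lies below the Hamming bound.


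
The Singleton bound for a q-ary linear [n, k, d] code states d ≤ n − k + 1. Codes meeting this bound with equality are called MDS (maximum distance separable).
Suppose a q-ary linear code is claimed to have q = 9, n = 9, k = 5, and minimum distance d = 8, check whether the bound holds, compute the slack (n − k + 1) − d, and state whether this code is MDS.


Singleton RHS = n − k + 1 = 5, slack = -3, bound violated (no such code; not MDS).

Singleton bound: d ≤ n − k + 1.
Here n = 9, k = 5, so n − k + 1 = 5.
Given d = 8, check d ≤ 5: NO.
Slack = (n − k + 1) − d = -3.
The slack is negative: d = 8 exceeds n − k + 1 = 5 by 3, so the Singleton bound is violated and no linear [9, 5, 8]_9 code can exist. In particular it is not MDS (MDS requires d = n − k + 1 exactly).
Description: the claimed parameters are [9, 5, 8]_9; such a code would be impossible (violates the Singleton bound).


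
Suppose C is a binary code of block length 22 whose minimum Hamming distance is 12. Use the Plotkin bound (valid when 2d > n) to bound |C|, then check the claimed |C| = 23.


Plotkin bound M ≤ 12; given |C| = 23 > bound (violated).

Check applicability: 2d = 24, n = 22.
2d − n = 2 > 0, so Plotkin applies.
Compute d/(2d−n) = 12/2 ≈ 6.0000.
⌊d/(2d−n)⌋ = 6.
Plotkin bound: M ≤ 2·6 = 12.
Given |C| = 23, check: VIOLATED.
This |C| is above the Plotkin bound, so no binary code with n = 22, d = 12 and 23 codewords exists.
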